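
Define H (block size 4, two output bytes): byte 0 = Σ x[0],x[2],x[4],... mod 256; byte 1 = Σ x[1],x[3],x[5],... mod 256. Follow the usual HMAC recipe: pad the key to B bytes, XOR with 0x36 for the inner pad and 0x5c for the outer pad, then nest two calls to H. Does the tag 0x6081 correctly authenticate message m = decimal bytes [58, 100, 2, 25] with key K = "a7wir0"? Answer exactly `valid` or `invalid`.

valid

Key "a7wir0" = 61 37 77 69 72 30 is 6 bytes > B = 4, so hash it first: H(key) = 4a d0, then zero-pad to 4 bytes: K' = 4a d0 00 00.
K' ⊕ ipad = 7c e6 36 36; K' ⊕ opad = 16 8c 5c 5c.
Inner hash: even-index sum = 238 mod 256 = 238; odd-index sum = 409 mod 256 = 153 → ee 99.
Outer hash (recomputed tag): even-index sum = 352 mod 256 = 96; odd-index sum = 385 mod 256 = 129 → 60 81.
Recomputed tag = 6081; claimed = 6081 → match.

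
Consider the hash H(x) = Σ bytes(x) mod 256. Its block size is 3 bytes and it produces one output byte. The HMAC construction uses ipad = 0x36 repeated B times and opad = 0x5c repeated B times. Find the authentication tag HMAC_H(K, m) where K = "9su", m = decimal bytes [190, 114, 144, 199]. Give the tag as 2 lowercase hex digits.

db

Key "9su" = 39 73 75 is exactly B = 3 bytes: K' = 39 73 75.
K' ⊕ ipad = 0f 45 43.  K' ⊕ opad = 65 2f 29.
Inner input = (K'⊕ipad) ∥ m = 0f 45 43 ∥ be 72 90 c7.
Inner hash: sum = 15+69+67+190+114+144+199 = 798; mod 256 = 30 → 1e.
Outer input = (K'⊕opad) ∥ inner = 65 2f 29 ∥ 1e.
Outer hash (tag): sum = 101+47+41+30 = 219 → db.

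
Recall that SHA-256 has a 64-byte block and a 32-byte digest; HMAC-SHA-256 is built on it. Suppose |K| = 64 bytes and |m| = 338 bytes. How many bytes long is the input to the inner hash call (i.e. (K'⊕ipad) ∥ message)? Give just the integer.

402

Key is 64 ≤ 64 bytes, zero-padded: |K'| = 64.
Inner input = (K'⊕ipad) ∥ m → 64 + 338 = 402 bytes.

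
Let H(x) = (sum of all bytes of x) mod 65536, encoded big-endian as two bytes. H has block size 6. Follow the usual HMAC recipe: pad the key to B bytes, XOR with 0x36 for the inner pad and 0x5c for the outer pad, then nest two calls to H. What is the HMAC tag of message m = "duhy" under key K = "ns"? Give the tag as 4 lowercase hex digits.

Key "ns" = 6e 73 is 2 bytes ≤ B = 6; zero-pad to 6 bytes: K' = 6e 73 00 00 00 00.
K' ⊕ ipad = 58 45 36 36 36 36.  K' ⊕ opad = 32 2f 5c 5c 5c 5c.
Inner input = (K'⊕ipad) ∥ m = 58 45 36 36 36 36 ∥ 64 75 68 79.
Inner hash: sum = 88+69+54+54+54+54+100+117+104+121 = 815 → 03 2f.
Outer input = (K'⊕opad) ∥ inner = 32 2f 5c 5c 5c 5c ∥ 03 2f.
Outer hash (tag): sum = 50+47+92+92+92+92+3+47 = 515 → 02 03.

0203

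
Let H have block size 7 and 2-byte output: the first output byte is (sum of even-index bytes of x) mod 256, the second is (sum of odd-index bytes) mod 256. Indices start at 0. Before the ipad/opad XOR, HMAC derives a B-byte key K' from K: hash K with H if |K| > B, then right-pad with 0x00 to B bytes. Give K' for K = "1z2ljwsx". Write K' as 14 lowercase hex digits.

40d50000000000

|K| = 8 > B = 7, so first hash the key.
H(K): even-index sum = 320 mod 256 = 64; odd-index sum = 469 mod 256 = 213 → 40 d5.
Zero-pad H(K) = 40 d5 to 7 bytes: K' = 40 d5 00 00 00 00 00.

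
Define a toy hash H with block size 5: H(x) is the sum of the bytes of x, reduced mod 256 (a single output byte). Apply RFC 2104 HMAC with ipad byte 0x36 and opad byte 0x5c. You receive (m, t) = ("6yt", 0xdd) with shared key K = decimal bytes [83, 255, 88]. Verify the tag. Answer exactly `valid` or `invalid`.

Key decimal bytes [83, 255, 88] = 53 ff 58 is 3 bytes ≤ B = 5; zero-pad to 5 bytes: K' = 53 ff 58 00 00.
K' ⊕ ipad = 65 c9 6e 36 36; K' ⊕ opad = 0f a3 04 5c 5c.
Inner hash: sum = 101+201+110+54+54+54+121+116 = 811; mod 256 = 43 → 2b.
Outer hash (recomputed tag): sum = 15+163+4+92+92+43 = 409; mod 256 = 153 → 99.
Recomputed tag = 99; claimed = dd → mismatch.

invalid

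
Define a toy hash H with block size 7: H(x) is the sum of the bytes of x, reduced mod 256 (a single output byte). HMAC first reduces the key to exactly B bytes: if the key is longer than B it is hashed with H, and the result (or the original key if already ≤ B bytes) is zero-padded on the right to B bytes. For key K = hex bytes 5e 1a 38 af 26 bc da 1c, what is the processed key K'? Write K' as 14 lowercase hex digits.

37000000000000

|K| = 8 > B = 7, so first hash the key.
H(K): sum = 94+26+56+175+38+188+218+28 = 823; mod 256 = 55 → 37.
Zero-pad H(K) = 37 to 7 bytes: K' = 37 00 00 00 00 00 00.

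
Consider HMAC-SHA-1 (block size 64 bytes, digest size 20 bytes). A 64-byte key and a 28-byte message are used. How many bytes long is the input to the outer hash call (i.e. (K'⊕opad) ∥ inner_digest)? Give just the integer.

Key is 64 ≤ 64 bytes, zero-padded: |K'| = 64.
Outer input = (K'⊕opad) ∥ H(inner) → 64 + 20 = 84 bytes.

84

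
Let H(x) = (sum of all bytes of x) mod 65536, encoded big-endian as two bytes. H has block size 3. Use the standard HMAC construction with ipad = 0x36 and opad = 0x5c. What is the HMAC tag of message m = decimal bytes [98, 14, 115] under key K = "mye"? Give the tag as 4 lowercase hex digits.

0170

Key "mye" = 6d 79 65 is exactly B = 3 bytes: K' = 6d 79 65.
K' ⊕ ipad = 5b 4f 53.  K' ⊕ opad = 31 25 39.
Inner input = (K'⊕ipad) ∥ m = 5b 4f 53 ∥ 62 0e 73.
Inner hash: sum = 91+79+83+98+14+115 = 480 → 01 e0.
Outer input = (K'⊕opad) ∥ inner = 31 25 39 ∥ 01 e0.
Outer hash (tag): sum = 49+37+57+1+224 = 368 → 01 70.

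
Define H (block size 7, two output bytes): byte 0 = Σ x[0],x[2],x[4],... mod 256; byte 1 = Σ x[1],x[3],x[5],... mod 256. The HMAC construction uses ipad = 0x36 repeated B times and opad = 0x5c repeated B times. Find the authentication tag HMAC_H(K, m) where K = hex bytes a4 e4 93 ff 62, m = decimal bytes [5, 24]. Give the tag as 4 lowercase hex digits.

3790

Key hex bytes a4 e4 93 ff 62 is 5 bytes ≤ B = 7; zero-pad to 7 bytes: K' = a4 e4 93 ff 62 00 00.
K' ⊕ ipad = 92 d2 a5 c9 54 36 36.  K' ⊕ opad = f8 b8 cf a3 3e 5c 5c.
Inner input = (K'⊕ipad) ∥ m = 92 d2 a5 c9 54 36 36 ∥ 05 18.
Inner hash: even-index sum = 473 mod 256 = 217; odd-index sum = 470 mod 256 = 214 → d9 d6.
Outer input = (K'⊕opad) ∥ inner = f8 b8 cf a3 3e 5c 5c ∥ d9 d6.
Outer hash (tag): even-index sum = 823 mod 256 = 55; odd-index sum = 656 mod 256 = 144 → 37 90.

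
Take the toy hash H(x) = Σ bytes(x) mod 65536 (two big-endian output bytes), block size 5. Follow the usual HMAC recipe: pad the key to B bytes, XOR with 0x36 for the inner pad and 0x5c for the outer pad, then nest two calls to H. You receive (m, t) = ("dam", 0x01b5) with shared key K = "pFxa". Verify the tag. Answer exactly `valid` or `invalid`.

Key "pFxa" = 70 46 78 61 is 4 bytes ≤ B = 5; zero-pad to 5 bytes: K' = 70 46 78 61 00.
K' ⊕ ipad = 46 70 4e 57 36; K' ⊕ opad = 2c 1a 24 3d 5c.
Inner hash: sum = 70+112+78+87+54+100+97+109 = 707 → 02 c3.
Outer hash (recomputed tag): sum = 44+26+36+61+92+2+195 = 456 → 01 c8.
Recomputed tag = 01c8; claimed = 01b5 → mismatch.

invalid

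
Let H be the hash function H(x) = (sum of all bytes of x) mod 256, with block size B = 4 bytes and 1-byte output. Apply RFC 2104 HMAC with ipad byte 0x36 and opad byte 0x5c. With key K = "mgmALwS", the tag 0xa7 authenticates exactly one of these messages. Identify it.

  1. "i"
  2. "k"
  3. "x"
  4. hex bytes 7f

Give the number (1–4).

Key "mgmALwS" = 6d 67 6d 41 4c 77 53 is 7 bytes > B = 4, so hash it first: H(key) = 98, then zero-pad to 4 bytes: K' = 98 00 00 00.
K' ⊕ ipad = ae 36 36 36; K' ⊕ opad = c4 5c 5c 5c.
m1: inner = H(ae 36 36 36 69) = b9; tag = H(c4 5c 5c 5c b9) = 91
m2: inner = H(ae 36 36 36 6b) = bb; tag = H(c4 5c 5c 5c bb) = 93
m3: inner = H(ae 36 36 36 78) = c8; tag = H(c4 5c 5c 5c c8) = a0
m4: inner = H(ae 36 36 36 7f) = cf; tag = H(c4 5c 5c 5c cf) = a7 ← matches

4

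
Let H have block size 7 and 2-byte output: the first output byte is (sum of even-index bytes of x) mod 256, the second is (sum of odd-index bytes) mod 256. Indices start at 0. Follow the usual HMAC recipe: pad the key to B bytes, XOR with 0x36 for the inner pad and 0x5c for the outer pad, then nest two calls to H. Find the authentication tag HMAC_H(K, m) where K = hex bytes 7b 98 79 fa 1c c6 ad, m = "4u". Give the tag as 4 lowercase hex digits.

1bda

Key hex bytes 7b 98 79 fa 1c c6 ad is exactly B = 7 bytes: K' = 7b 98 79 fa 1c c6 ad.
K' ⊕ ipad = 4d ae 4f cc 2a f0 9b.  K' ⊕ opad = 27 c4 25 a6 40 9a f1.
Inner input = (K'⊕ipad) ∥ m = 4d ae 4f cc 2a f0 9b ∥ 34 75.
Inner hash: even-index sum = 470 mod 256 = 214; odd-index sum = 670 mod 256 = 158 → d6 9e.
Outer input = (K'⊕opad) ∥ inner = 27 c4 25 a6 40 9a f1 ∥ d6 9e.
Outer hash (tag): even-index sum = 539 mod 256 = 27; odd-index sum = 730 mod 256 = 218 → 1b da.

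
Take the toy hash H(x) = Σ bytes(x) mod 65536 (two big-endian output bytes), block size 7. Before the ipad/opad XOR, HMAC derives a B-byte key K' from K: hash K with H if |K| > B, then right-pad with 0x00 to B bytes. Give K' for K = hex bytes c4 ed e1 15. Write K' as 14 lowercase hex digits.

c4ede115000000

Key hex bytes c4 ed e1 15 is 4 bytes ≤ B = 7; zero-pad to 7 bytes: K' = c4 ed e1 15 00 00 00.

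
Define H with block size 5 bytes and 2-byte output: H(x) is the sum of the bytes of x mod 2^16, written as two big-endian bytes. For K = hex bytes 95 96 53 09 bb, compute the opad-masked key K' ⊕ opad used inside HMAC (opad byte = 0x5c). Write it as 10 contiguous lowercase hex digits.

Key hex bytes 95 96 53 09 bb is exactly B = 5 bytes: K' = 95 96 53 09 bb.
XOR each byte with 0x5c: 95⊕5c=c9, 96⊕5c=ca, 53⊕5c=0f, 09⊕5c=55, bb⊕5c=e7.

c9ca0f55e7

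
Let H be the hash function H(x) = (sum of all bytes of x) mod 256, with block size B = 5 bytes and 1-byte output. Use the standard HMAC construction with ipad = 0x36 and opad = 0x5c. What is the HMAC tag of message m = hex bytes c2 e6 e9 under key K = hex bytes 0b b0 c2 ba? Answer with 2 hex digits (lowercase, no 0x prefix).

Key hex bytes 0b b0 c2 ba is 4 bytes ≤ B = 5; zero-pad to 5 bytes: K' = 0b b0 c2 ba 00.
K' ⊕ ipad = 3d 86 f4 8c 36.  K' ⊕ opad = 57 ec 9e e6 5c.
Inner input = (K'⊕ipad) ∥ m = 3d 86 f4 8c 36 ∥ c2 e6 e9.
Inner hash: sum = 61+134+244+140+54+194+230+233 = 1290; mod 256 = 10 → 0a.
Outer input = (K'⊕opad) ∥ inner = 57 ec 9e e6 5c ∥ 0a.
Outer hash (tag): sum = 87+236+158+230+92+10 = 813; mod 256 = 45 → 2d.

2d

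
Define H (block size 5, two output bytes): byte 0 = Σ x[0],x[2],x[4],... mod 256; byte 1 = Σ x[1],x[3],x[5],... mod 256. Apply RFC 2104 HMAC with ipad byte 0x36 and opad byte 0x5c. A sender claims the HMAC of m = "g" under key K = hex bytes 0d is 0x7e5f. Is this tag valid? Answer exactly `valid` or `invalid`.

invalid

Key hex bytes 0d is 1 byte ≤ B = 5; zero-pad to 5 bytes: K' = 0d 00 00 00 00.
K' ⊕ ipad = 3b 36 36 36 36; K' ⊕ opad = 51 5c 5c 5c 5c.
Inner hash: even-index sum = 167 mod 256 = 167; odd-index sum = 211 mod 256 = 211 → a7 d3.
Outer hash (recomputed tag): even-index sum = 476 mod 256 = 220; odd-index sum = 351 mod 256 = 95 → dc 5f.
Recomputed tag = dc5f; claimed = 7e5f → mismatch.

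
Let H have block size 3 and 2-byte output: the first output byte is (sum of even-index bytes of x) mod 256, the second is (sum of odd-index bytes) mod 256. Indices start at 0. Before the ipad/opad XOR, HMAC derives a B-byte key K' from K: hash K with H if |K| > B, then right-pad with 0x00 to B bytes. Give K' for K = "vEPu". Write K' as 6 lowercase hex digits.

|K| = 4 > B = 3, so first hash the key.
H(K): even-index sum = 198 mod 256 = 198; odd-index sum = 186 mod 256 = 186 → c6 ba.
Zero-pad H(K) = c6 ba to 3 bytes: K' = c6 ba 00.

c6ba00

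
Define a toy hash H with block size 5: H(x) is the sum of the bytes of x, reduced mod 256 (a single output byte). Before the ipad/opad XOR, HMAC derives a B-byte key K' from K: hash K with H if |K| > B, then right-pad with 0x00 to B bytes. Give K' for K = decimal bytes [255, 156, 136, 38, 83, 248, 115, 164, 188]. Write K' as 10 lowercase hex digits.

6700000000

|K| = 9 > B = 5, so first hash the key.
H(K): sum = 255+156+136+38+83+248+115+164+188 = 1383; mod 256 = 103 → 67.
Zero-pad H(K) = 67 to 5 bytes: K' = 67 00 00 00 00.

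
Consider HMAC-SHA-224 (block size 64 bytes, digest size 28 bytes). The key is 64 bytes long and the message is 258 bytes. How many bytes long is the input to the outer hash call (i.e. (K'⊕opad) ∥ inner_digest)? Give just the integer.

92

Key is 64 ≤ 64 bytes, zero-padded: |K'| = 64.
Outer input = (K'⊕opad) ∥ H(inner) → 64 + 28 = 92 bytes.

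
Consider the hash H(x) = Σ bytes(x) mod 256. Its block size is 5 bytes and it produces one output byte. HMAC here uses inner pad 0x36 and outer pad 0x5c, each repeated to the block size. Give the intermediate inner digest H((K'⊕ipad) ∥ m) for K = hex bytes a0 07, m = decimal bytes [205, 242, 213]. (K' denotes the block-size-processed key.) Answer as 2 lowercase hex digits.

Key hex bytes a0 07 is 2 bytes ≤ B = 5; zero-pad to 5 bytes: K' = a0 07 00 00 00.
K' ⊕ ipad = 96 31 36 36 36.
Inner input = 96 31 36 36 36 ∥ cd f2 d5.
Inner hash: sum = 150+49+54+54+54+205+242+213 = 1021; mod 256 = 253 → fd.

fd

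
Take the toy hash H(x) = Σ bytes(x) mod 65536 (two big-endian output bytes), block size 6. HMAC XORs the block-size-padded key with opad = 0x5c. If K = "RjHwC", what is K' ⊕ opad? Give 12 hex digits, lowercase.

Key "RjHwC" = 52 6a 48 77 43 is 5 bytes ≤ B = 6; zero-pad to 6 bytes: K' = 52 6a 48 77 43 00.
XOR each byte with 0x5c: 52⊕5c=0e, 6a⊕5c=36, 48⊕5c=14, 77⊕5c=2b, 43⊕5c=1f, 00⊕5c=5c.

0e36142b1f5c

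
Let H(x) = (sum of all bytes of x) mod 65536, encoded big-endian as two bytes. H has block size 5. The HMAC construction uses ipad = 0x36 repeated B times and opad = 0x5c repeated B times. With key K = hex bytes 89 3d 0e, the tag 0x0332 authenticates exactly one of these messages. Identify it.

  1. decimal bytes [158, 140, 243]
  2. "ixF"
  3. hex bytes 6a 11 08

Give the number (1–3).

3

Key hex bytes 89 3d 0e is 3 bytes ≤ B = 5; zero-pad to 5 bytes: K' = 89 3d 0e 00 00.
K' ⊕ ipad = bf 0b 38 36 36; K' ⊕ opad = d5 61 52 5c 5c.
m1: inner = H(bf 0b 38 36 36 9e 8c f3) = 03 8b; tag = H(d5 61 52 5c 5c 03 8b) = 02ce
m2: inner = H(bf 0b 38 36 36 69 78 46) = 02 95; tag = H(d5 61 52 5c 5c 02 95) = 02d7
m3: inner = H(bf 0b 38 36 36 6a 11 08) = 01 f1; tag = H(d5 61 52 5c 5c 01 f1) = 0332 ← matches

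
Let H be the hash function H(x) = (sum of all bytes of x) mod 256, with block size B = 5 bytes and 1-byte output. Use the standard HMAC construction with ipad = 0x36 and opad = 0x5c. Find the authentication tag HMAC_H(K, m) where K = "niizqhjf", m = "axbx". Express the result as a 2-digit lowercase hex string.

8f

Key "niizqhjf" = 6e 69 69 7a 71 68 6a 66 is 8 bytes > B = 5, so hash it first: H(key) = 63, then zero-pad to 5 bytes: K' = 63 00 00 00 00.
K' ⊕ ipad = 55 36 36 36 36.  K' ⊕ opad = 3f 5c 5c 5c 5c.
Inner input = (K'⊕ipad) ∥ m = 55 36 36 36 36 ∥ 61 78 62 78.
Inner hash: sum = 85+54+54+54+54+97+120+98+120 = 736; mod 256 = 224 → e0.
Outer input = (K'⊕opad) ∥ inner = 3f 5c 5c 5c 5c ∥ e0.
Outer hash (tag): sum = 63+92+92+92+92+224 = 655; mod 256 = 143 → 8f.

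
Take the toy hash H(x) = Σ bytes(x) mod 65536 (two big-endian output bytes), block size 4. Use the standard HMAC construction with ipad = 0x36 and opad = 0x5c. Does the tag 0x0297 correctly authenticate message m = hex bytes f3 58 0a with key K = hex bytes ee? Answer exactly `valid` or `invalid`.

Key hex bytes ee is 1 byte ≤ B = 4; zero-pad to 4 bytes: K' = ee 00 00 00.
K' ⊕ ipad = d8 36 36 36; K' ⊕ opad = b2 5c 5c 5c.
Inner hash: sum = 216+54+54+54+243+88+10 = 719 → 02 cf.
Outer hash (recomputed tag): sum = 178+92+92+92+2+207 = 663 → 02 97.
Recomputed tag = 0297; claimed = 0297 → match.

valid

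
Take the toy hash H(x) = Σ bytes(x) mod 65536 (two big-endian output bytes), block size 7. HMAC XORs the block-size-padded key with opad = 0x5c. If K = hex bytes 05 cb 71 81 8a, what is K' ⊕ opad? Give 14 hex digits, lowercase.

59972dddd65c5c

Key hex bytes 05 cb 71 81 8a is 5 bytes ≤ B = 7; zero-pad to 7 bytes: K' = 05 cb 71 81 8a 00 00.
XOR each byte with 0x5c: 05⊕5c=59, cb⊕5c=97, 71⊕5c=2d, 81⊕5c=dd, 8a⊕5c=d6, 00⊕5c=5c, 00⊕5c=5c.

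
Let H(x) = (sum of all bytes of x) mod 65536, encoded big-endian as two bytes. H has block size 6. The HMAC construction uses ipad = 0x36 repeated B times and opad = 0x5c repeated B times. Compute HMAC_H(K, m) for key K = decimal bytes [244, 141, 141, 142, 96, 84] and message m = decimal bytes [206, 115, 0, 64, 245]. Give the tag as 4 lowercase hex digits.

Key decimal bytes [244, 141, 141, 142, 96, 84] = f4 8d 8d 8e 60 54 is exactly B = 6 bytes: K' = f4 8d 8d 8e 60 54.
K' ⊕ ipad = c2 bb bb b8 56 62.  K' ⊕ opad = a8 d1 d1 d2 3c 08.
Inner input = (K'⊕ipad) ∥ m = c2 bb bb b8 56 62 ∥ ce 73 00 40 f5.
Inner hash: sum = 194+187+187+184+86+98+206+115+0+64+245 = 1566 → 06 1e.
Outer input = (K'⊕opad) ∥ inner = a8 d1 d1 d2 3c 08 ∥ 06 1e.
Outer hash (tag): sum = 168+209+209+210+60+8+6+30 = 900 → 03 84.

0384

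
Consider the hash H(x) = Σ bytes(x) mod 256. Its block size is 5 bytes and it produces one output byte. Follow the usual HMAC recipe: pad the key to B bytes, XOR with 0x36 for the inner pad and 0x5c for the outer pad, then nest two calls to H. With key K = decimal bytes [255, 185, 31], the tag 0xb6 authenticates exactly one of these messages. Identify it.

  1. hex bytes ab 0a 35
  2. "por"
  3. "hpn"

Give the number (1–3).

3

Key decimal bytes [255, 185, 31] = ff b9 1f is 3 bytes ≤ B = 5; zero-pad to 5 bytes: K' = ff b9 1f 00 00.
K' ⊕ ipad = c9 8f 29 36 36; K' ⊕ opad = a3 e5 43 5c 5c.
m1: inner = H(c9 8f 29 36 36 ab 0a 35) = d7; tag = H(a3 e5 43 5c 5c d7) = 5a
m2: inner = H(c9 8f 29 36 36 70 6f 72) = 3e; tag = H(a3 e5 43 5c 5c 3e) = c1
m3: inner = H(c9 8f 29 36 36 68 70 6e) = 33; tag = H(a3 e5 43 5c 5c 33) = b6 ← matches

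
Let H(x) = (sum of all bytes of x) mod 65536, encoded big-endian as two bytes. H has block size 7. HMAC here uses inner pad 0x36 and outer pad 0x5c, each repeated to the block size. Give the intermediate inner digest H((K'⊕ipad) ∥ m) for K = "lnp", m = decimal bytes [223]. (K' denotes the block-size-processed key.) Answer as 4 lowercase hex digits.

02af

Key "lnp" = 6c 6e 70 is 3 bytes ≤ B = 7; zero-pad to 7 bytes: K' = 6c 6e 70 00 00 00 00.
K' ⊕ ipad = 5a 58 46 36 36 36 36.
Inner input = 5a 58 46 36 36 36 36 ∥ df.
Inner hash: sum = 90+88+70+54+54+54+54+223 = 687 → 02 af.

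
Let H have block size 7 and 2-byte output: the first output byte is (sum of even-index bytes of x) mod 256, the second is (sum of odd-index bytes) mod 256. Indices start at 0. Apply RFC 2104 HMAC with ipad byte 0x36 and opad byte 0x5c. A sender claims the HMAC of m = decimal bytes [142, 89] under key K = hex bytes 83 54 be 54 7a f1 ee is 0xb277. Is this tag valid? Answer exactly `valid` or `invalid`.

valid

Key hex bytes 83 54 be 54 7a f1 ee is exactly B = 7 bytes: K' = 83 54 be 54 7a f1 ee.
K' ⊕ ipad = b5 62 88 62 4c c7 d8; K' ⊕ opad = df 08 e2 08 26 ad b2.
Inner hash: even-index sum = 698 mod 256 = 186; odd-index sum = 537 mod 256 = 25 → ba 19.
Outer hash (recomputed tag): even-index sum = 690 mod 256 = 178; odd-index sum = 375 mod 256 = 119 → b2 77.
Recomputed tag = b277; claimed = b277 → match.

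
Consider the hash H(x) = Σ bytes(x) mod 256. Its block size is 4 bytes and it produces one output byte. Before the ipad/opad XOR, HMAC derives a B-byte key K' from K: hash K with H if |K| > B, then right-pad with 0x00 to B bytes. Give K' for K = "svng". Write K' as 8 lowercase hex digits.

73766e67

Key "svng" = 73 76 6e 67 is exactly B = 4 bytes: K' = 73 76 6e 67.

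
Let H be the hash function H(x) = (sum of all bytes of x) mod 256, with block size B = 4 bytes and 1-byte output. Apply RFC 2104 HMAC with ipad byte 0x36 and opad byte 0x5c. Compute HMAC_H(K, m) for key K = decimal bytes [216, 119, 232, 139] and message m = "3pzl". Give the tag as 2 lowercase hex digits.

Key decimal bytes [216, 119, 232, 139] = d8 77 e8 8b is exactly B = 4 bytes: K' = d8 77 e8 8b.
K' ⊕ ipad = ee 41 de bd.  K' ⊕ opad = 84 2b b4 d7.
Inner input = (K'⊕ipad) ∥ m = ee 41 de bd ∥ 33 70 7a 6c.
Inner hash: sum = 238+65+222+189+51+112+122+108 = 1107; mod 256 = 83 → 53.
Outer input = (K'⊕opad) ∥ inner = 84 2b b4 d7 ∥ 53.
Outer hash (tag): sum = 132+43+180+215+83 = 653; mod 256 = 141 → 8d.

8d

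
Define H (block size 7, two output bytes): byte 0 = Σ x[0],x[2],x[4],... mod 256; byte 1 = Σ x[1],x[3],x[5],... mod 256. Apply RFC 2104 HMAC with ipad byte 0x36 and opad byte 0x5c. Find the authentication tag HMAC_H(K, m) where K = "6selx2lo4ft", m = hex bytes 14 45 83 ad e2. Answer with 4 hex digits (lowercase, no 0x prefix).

4417

Key "6selx2lo4ft" = 36 73 65 6c 78 32 6c 6f 34 66 74 is 11 bytes > B = 7, so hash it first: H(key) = 27 e6, then zero-pad to 7 bytes: K' = 27 e6 00 00 00 00 00.
K' ⊕ ipad = 11 d0 36 36 36 36 36.  K' ⊕ opad = 7b ba 5c 5c 5c 5c 5c.
Inner input = (K'⊕ipad) ∥ m = 11 d0 36 36 36 36 36 ∥ 14 45 83 ad e2.
Inner hash: even-index sum = 421 mod 256 = 165; odd-index sum = 693 mod 256 = 181 → a5 b5.
Outer input = (K'⊕opad) ∥ inner = 7b ba 5c 5c 5c 5c 5c ∥ a5 b5.
Outer hash (tag): even-index sum = 580 mod 256 = 68; odd-index sum = 535 mod 256 = 23 → 44 17.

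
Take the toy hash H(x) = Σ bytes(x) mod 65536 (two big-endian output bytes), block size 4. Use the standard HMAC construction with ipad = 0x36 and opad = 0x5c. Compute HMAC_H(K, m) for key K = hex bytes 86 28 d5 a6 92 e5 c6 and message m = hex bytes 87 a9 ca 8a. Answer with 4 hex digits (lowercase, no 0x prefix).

Key hex bytes 86 28 d5 a6 92 e5 c6 is 7 bytes > B = 4, so hash it first: H(key) = 04 66, then zero-pad to 4 bytes: K' = 04 66 00 00.
K' ⊕ ipad = 32 50 36 36.  K' ⊕ opad = 58 3a 5c 5c.
Inner input = (K'⊕ipad) ∥ m = 32 50 36 36 ∥ 87 a9 ca 8a.
Inner hash: sum = 50+80+54+54+135+169+202+138 = 882 → 03 72.
Outer input = (K'⊕opad) ∥ inner = 58 3a 5c 5c ∥ 03 72.
Outer hash (tag): sum = 88+58+92+92+3+114 = 447 → 01 bf.

01bf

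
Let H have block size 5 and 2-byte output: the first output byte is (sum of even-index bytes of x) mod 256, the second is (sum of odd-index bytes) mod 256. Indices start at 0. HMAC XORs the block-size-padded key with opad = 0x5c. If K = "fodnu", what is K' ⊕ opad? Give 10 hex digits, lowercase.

Key "fodnu" = 66 6f 64 6e 75 is exactly B = 5 bytes: K' = 66 6f 64 6e 75.
XOR each byte with 0x5c: 66⊕5c=3a, 6f⊕5c=33, 64⊕5c=38, 6e⊕5c=32, 75⊕5c=29.

3a33383229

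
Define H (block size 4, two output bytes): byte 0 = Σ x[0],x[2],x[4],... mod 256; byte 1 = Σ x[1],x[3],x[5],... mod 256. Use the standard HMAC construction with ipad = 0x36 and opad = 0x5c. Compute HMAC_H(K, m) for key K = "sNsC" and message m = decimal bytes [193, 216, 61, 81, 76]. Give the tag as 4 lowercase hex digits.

3247

Key "sNsC" = 73 4e 73 43 is exactly B = 4 bytes: K' = 73 4e 73 43.
K' ⊕ ipad = 45 78 45 75.  K' ⊕ opad = 2f 12 2f 1f.
Inner input = (K'⊕ipad) ∥ m = 45 78 45 75 ∥ c1 d8 3d 51 4c.
Inner hash: even-index sum = 468 mod 256 = 212; odd-index sum = 534 mod 256 = 22 → d4 16.
Outer input = (K'⊕opad) ∥ inner = 2f 12 2f 1f ∥ d4 16.
Outer hash (tag): even-index sum = 306 mod 256 = 50; odd-index sum = 71 mod 256 = 71 → 32 47.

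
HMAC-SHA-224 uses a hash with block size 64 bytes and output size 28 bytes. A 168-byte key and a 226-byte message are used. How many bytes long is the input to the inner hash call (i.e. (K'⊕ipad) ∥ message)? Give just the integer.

Key is 168 > 64 bytes, so it is hashed to 28 bytes then zero-padded to 64: |K'| = 64.
Inner input = (K'⊕ipad) ∥ m → 64 + 226 = 290 bytes.

290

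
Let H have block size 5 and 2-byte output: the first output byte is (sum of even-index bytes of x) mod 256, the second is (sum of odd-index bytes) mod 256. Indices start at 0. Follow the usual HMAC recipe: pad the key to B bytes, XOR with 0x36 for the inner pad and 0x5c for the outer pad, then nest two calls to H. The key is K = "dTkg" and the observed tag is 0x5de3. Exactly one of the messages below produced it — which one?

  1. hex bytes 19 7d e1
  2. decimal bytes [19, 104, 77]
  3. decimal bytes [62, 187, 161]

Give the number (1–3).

3

Key "dTkg" = 64 54 6b 67 is 4 bytes ≤ B = 5; zero-pad to 5 bytes: K' = 64 54 6b 67 00.
K' ⊕ ipad = 52 62 5d 51 36; K' ⊕ opad = 38 08 37 3b 5c.
m1: inner = H(52 62 5d 51 36 19 7d e1) = 62 ad; tag = H(38 08 37 3b 5c 62 ad) = 78a5
m2: inner = H(52 62 5d 51 36 13 68 4d) = 4d 13; tag = H(38 08 37 3b 5c 4d 13) = de90
m3: inner = H(52 62 5d 51 36 3e bb a1) = a0 92; tag = H(38 08 37 3b 5c a0 92) = 5de3 ← matches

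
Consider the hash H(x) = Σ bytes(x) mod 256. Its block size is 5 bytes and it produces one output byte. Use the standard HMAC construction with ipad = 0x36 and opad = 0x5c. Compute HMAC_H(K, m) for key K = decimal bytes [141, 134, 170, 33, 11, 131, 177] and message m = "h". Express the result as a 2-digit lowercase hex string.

Key decimal bytes [141, 134, 170, 33, 11, 131, 177] = 8d 86 aa 21 0b 83 b1 is 7 bytes > B = 5, so hash it first: H(key) = 1d, then zero-pad to 5 bytes: K' = 1d 00 00 00 00.
K' ⊕ ipad = 2b 36 36 36 36.  K' ⊕ opad = 41 5c 5c 5c 5c.
Inner input = (K'⊕ipad) ∥ m = 2b 36 36 36 36 ∥ 68.
Inner hash: sum = 43+54+54+54+54+104 = 363; mod 256 = 107 → 6b.
Outer input = (K'⊕opad) ∥ inner = 41 5c 5c 5c 5c ∥ 6b.
Outer hash (tag): sum = 65+92+92+92+92+107 = 540; mod 256 = 28 → 1c.

1c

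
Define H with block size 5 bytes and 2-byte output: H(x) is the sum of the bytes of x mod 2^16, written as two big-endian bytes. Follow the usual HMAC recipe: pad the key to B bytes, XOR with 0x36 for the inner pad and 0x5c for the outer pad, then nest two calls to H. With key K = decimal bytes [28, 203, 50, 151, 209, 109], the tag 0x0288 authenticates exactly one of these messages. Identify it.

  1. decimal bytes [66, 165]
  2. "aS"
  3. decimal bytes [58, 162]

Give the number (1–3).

2

Key decimal bytes [28, 203, 50, 151, 209, 109] = 1c cb 32 97 d1 6d is 6 bytes > B = 5, so hash it first: H(key) = 02 ee, then zero-pad to 5 bytes: K' = 02 ee 00 00 00.
K' ⊕ ipad = 34 d8 36 36 36; K' ⊕ opad = 5e b2 5c 5c 5c.
m1: inner = H(34 d8 36 36 36 42 a5) = 02 95; tag = H(5e b2 5c 5c 5c 02 95) = 02bb
m2: inner = H(34 d8 36 36 36 61 53) = 02 62; tag = H(5e b2 5c 5c 5c 02 62) = 0288 ← matches
m3: inner = H(34 d8 36 36 36 3a a2) = 02 8a; tag = H(5e b2 5c 5c 5c 02 8a) = 02b0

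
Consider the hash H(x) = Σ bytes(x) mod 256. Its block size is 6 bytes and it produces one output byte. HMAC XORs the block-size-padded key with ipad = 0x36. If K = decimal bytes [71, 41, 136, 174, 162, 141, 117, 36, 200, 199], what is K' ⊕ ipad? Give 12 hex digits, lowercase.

cb3636363636

Key decimal bytes [71, 41, 136, 174, 162, 141, 117, 36, 200, 199] = 47 29 88 ae a2 8d 75 24 c8 c7 is 10 bytes > B = 6, so hash it first: H(key) = fd, then zero-pad to 6 bytes: K' = fd 00 00 00 00 00.
XOR each byte with 0x36: fd⊕36=cb, 00⊕36=36, 00⊕36=36, 00⊕36=36, 00⊕36=36, 00⊕36=36.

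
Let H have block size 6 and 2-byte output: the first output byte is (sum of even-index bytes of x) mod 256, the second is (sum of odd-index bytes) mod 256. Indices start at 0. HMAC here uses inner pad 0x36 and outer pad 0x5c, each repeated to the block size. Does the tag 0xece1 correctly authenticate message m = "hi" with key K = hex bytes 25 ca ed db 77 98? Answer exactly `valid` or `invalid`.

valid

Key hex bytes 25 ca ed db 77 98 is exactly B = 6 bytes: K' = 25 ca ed db 77 98.
K' ⊕ ipad = 13 fc db ed 41 ae; K' ⊕ opad = 79 96 b1 87 2b c4.
Inner hash: even-index sum = 407 mod 256 = 151; odd-index sum = 768 mod 256 = 0 → 97 00.
Outer hash (recomputed tag): even-index sum = 492 mod 256 = 236; odd-index sum = 481 mod 256 = 225 → ec e1.
Recomputed tag = ece1; claimed = ece1 → match.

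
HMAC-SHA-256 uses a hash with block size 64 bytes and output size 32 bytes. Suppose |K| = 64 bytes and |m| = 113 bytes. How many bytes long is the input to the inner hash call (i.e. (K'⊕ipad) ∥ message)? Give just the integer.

177

Key is 64 ≤ 64 bytes, zero-padded: |K'| = 64.
Inner input = (K'⊕ipad) ∥ m → 64 + 113 = 177 bytes.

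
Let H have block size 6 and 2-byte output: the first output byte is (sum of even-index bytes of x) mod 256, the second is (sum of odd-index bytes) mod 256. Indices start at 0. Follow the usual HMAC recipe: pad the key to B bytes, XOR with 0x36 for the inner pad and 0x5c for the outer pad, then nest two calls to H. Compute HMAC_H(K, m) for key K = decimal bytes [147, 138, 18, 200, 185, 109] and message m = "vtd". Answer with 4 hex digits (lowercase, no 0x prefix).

Key decimal bytes [147, 138, 18, 200, 185, 109] = 93 8a 12 c8 b9 6d is exactly B = 6 bytes: K' = 93 8a 12 c8 b9 6d.
K' ⊕ ipad = a5 bc 24 fe 8f 5b.  K' ⊕ opad = cf d6 4e 94 e5 31.
Inner input = (K'⊕ipad) ∥ m = a5 bc 24 fe 8f 5b ∥ 76 74 64.
Inner hash: even-index sum = 562 mod 256 = 50; odd-index sum = 649 mod 256 = 137 → 32 89.
Outer input = (K'⊕opad) ∥ inner = cf d6 4e 94 e5 31 ∥ 32 89.
Outer hash (tag): even-index sum = 564 mod 256 = 52; odd-index sum = 548 mod 256 = 36 → 34 24.

3424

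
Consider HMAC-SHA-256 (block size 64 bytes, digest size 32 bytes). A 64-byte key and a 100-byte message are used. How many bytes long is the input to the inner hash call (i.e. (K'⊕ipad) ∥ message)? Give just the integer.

Key is 64 ≤ 64 bytes, zero-padded: |K'| = 64.
Inner input = (K'⊕ipad) ∥ m → 64 + 100 = 164 bytes.

164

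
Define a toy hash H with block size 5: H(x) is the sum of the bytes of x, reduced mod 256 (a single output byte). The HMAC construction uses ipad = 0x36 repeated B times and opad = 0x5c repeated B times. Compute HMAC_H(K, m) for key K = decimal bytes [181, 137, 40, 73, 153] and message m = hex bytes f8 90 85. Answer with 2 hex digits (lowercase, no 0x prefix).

Key decimal bytes [181, 137, 40, 73, 153] = b5 89 28 49 99 is exactly B = 5 bytes: K' = b5 89 28 49 99.
K' ⊕ ipad = 83 bf 1e 7f af.  K' ⊕ opad = e9 d5 74 15 c5.
Inner input = (K'⊕ipad) ∥ m = 83 bf 1e 7f af ∥ f8 90 85.
Inner hash: sum = 131+191+30+127+175+248+144+133 = 1179; mod 256 = 155 → 9b.
Outer input = (K'⊕opad) ∥ inner = e9 d5 74 15 c5 ∥ 9b.
Outer hash (tag): sum = 233+213+116+21+197+155 = 935; mod 256 = 167 → a7.

a7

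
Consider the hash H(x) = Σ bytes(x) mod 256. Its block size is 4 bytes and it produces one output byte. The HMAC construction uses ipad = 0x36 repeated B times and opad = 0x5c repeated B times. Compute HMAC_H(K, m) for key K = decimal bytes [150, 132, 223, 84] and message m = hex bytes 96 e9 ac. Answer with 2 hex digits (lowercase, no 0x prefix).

Key decimal bytes [150, 132, 223, 84] = 96 84 df 54 is exactly B = 4 bytes: K' = 96 84 df 54.
K' ⊕ ipad = a0 b2 e9 62.  K' ⊕ opad = ca d8 83 08.
Inner input = (K'⊕ipad) ∥ m = a0 b2 e9 62 ∥ 96 e9 ac.
Inner hash: sum = 160+178+233+98+150+233+172 = 1224; mod 256 = 200 → c8.
Outer input = (K'⊕opad) ∥ inner = ca d8 83 08 ∥ c8.
Outer hash (tag): sum = 202+216+131+8+200 = 757; mod 256 = 245 → f5.

f5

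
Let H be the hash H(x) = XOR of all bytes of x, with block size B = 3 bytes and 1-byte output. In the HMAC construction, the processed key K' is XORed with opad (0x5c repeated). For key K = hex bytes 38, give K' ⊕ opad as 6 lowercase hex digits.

Key hex bytes 38 is 1 byte ≤ B = 3; zero-pad to 3 bytes: K' = 38 00 00.
XOR each byte with 0x5c: 38⊕5c=64, 00⊕5c=5c, 00⊕5c=5c.

645c5c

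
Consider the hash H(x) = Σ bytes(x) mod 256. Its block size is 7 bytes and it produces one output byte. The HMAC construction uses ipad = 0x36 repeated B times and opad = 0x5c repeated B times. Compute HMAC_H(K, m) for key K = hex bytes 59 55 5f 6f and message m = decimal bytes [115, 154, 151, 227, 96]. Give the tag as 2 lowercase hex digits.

Key hex bytes 59 55 5f 6f is 4 bytes ≤ B = 7; zero-pad to 7 bytes: K' = 59 55 5f 6f 00 00 00.
K' ⊕ ipad = 6f 63 69 59 36 36 36.  K' ⊕ opad = 05 09 03 33 5c 5c 5c.
Inner input = (K'⊕ipad) ∥ m = 6f 63 69 59 36 36 36 ∥ 73 9a 97 e3 60.
Inner hash: sum = 111+99+105+89+54+54+54+115+154+151+227+96 = 1309; mod 256 = 29 → 1d.
Outer input = (K'⊕opad) ∥ inner = 05 09 03 33 5c 5c 5c ∥ 1d.
Outer hash (tag): sum = 5+9+3+51+92+92+92+29 = 373; mod 256 = 117 → 75.

75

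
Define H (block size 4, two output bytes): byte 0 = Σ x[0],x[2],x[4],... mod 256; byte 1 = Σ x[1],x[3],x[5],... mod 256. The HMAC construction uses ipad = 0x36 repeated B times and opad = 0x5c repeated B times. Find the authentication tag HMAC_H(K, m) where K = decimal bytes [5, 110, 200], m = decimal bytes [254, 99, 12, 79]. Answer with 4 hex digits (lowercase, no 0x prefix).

28ce

Key decimal bytes [5, 110, 200] = 05 6e c8 is 3 bytes ≤ B = 4; zero-pad to 4 bytes: K' = 05 6e c8 00.
K' ⊕ ipad = 33 58 fe 36.  K' ⊕ opad = 59 32 94 5c.
Inner input = (K'⊕ipad) ∥ m = 33 58 fe 36 ∥ fe 63 0c 4f.
Inner hash: even-index sum = 571 mod 256 = 59; odd-index sum = 320 mod 256 = 64 → 3b 40.
Outer input = (K'⊕opad) ∥ inner = 59 32 94 5c ∥ 3b 40.
Outer hash (tag): even-index sum = 296 mod 256 = 40; odd-index sum = 206 mod 256 = 206 → 28 ce.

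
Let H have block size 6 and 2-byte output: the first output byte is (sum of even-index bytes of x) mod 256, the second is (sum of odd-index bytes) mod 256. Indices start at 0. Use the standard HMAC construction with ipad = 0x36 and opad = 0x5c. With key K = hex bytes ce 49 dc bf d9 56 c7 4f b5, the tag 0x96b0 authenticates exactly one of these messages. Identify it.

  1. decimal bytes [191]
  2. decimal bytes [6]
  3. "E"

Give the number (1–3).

2

Key hex bytes ce 49 dc bf d9 56 c7 4f b5 is 9 bytes > B = 6, so hash it first: H(key) = ff ad, then zero-pad to 6 bytes: K' = ff ad 00 00 00 00.
K' ⊕ ipad = c9 9b 36 36 36 36; K' ⊕ opad = a3 f1 5c 5c 5c 5c.
m1: inner = H(c9 9b 36 36 36 36 bf) = f4 07; tag = H(a3 f1 5c 5c 5c 5c f4 07) = 4fb0
m2: inner = H(c9 9b 36 36 36 36 06) = 3b 07; tag = H(a3 f1 5c 5c 5c 5c 3b 07) = 96b0 ← matches
m3: inner = H(c9 9b 36 36 36 36 45) = 7a 07; tag = H(a3 f1 5c 5c 5c 5c 7a 07) = d5b0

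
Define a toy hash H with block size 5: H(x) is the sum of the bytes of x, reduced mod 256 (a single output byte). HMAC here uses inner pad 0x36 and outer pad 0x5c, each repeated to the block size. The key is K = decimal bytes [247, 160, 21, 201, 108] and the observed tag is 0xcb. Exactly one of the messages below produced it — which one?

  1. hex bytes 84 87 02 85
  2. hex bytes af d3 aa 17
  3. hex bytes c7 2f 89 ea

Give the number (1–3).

Key decimal bytes [247, 160, 21, 201, 108] = f7 a0 15 c9 6c is exactly B = 5 bytes: K' = f7 a0 15 c9 6c.
K' ⊕ ipad = c1 96 23 ff 5a; K' ⊕ opad = ab fc 49 95 30.
m1: inner = H(c1 96 23 ff 5a 84 87 02 85) = 65; tag = H(ab fc 49 95 30 65) = 1a
m2: inner = H(c1 96 23 ff 5a af d3 aa 17) = 16; tag = H(ab fc 49 95 30 16) = cb ← matches
m3: inner = H(c1 96 23 ff 5a c7 2f 89 ea) = 3c; tag = H(ab fc 49 95 30 3c) = f1

2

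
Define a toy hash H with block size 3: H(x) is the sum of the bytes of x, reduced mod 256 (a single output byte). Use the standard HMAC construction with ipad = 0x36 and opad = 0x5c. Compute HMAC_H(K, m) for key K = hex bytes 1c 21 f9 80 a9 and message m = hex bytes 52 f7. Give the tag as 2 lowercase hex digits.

Key hex bytes 1c 21 f9 80 a9 is 5 bytes > B = 3, so hash it first: H(key) = 5f, then zero-pad to 3 bytes: K' = 5f 00 00.
K' ⊕ ipad = 69 36 36.  K' ⊕ opad = 03 5c 5c.
Inner input = (K'⊕ipad) ∥ m = 69 36 36 ∥ 52 f7.
Inner hash: sum = 105+54+54+82+247 = 542; mod 256 = 30 → 1e.
Outer input = (K'⊕opad) ∥ inner = 03 5c 5c ∥ 1e.
Outer hash (tag): sum = 3+92+92+30 = 217 → d9.

d9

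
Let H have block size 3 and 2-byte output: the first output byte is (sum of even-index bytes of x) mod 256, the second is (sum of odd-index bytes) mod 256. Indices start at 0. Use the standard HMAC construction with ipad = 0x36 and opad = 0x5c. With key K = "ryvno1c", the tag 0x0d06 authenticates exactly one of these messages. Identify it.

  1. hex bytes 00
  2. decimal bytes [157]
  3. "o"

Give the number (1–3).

Key "ryvno1c" = 72 79 76 6e 6f 31 63 is 7 bytes > B = 3, so hash it first: H(key) = ba 18, then zero-pad to 3 bytes: K' = ba 18 00.
K' ⊕ ipad = 8c 2e 36; K' ⊕ opad = e6 44 5c.
m1: inner = H(8c 2e 36 00) = c2 2e; tag = H(e6 44 5c c2 2e) = 7006
m2: inner = H(8c 2e 36 9d) = c2 cb; tag = H(e6 44 5c c2 cb) = 0d06 ← matches
m3: inner = H(8c 2e 36 6f) = c2 9d; tag = H(e6 44 5c c2 9d) = df06

2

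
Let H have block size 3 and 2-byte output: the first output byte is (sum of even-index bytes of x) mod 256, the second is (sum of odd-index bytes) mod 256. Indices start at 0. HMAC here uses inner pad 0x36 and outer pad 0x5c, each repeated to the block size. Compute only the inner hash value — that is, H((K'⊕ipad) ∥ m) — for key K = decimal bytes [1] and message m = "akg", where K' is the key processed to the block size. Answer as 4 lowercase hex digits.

d8fe

Key decimal bytes [1] = 01 is 1 byte ≤ B = 3; zero-pad to 3 bytes: K' = 01 00 00.
K' ⊕ ipad = 37 36 36.
Inner input = 37 36 36 ∥ 61 6b 67.
Inner hash: even-index sum = 216 mod 256 = 216; odd-index sum = 254 mod 256 = 254 → d8 fe.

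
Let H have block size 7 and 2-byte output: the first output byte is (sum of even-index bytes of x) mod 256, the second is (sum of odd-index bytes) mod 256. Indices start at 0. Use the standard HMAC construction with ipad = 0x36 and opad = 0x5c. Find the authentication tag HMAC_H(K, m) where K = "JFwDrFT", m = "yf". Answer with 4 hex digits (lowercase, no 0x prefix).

4215

Key "JFwDrFT" = 4a 46 77 44 72 46 54 is exactly B = 7 bytes: K' = 4a 46 77 44 72 46 54.
K' ⊕ ipad = 7c 70 41 72 44 70 62.  K' ⊕ opad = 16 1a 2b 18 2e 1a 08.
Inner input = (K'⊕ipad) ∥ m = 7c 70 41 72 44 70 62 ∥ 79 66.
Inner hash: even-index sum = 457 mod 256 = 201; odd-index sum = 459 mod 256 = 203 → c9 cb.
Outer input = (K'⊕opad) ∥ inner = 16 1a 2b 18 2e 1a 08 ∥ c9 cb.
Outer hash (tag): even-index sum = 322 mod 256 = 66; odd-index sum = 277 mod 256 = 21 → 42 15.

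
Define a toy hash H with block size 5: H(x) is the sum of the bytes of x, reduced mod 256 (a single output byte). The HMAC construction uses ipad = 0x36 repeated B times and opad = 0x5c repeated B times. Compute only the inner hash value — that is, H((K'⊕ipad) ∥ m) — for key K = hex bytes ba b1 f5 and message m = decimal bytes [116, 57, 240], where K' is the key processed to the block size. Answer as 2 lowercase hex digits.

Key hex bytes ba b1 f5 is 3 bytes ≤ B = 5; zero-pad to 5 bytes: K' = ba b1 f5 00 00.
K' ⊕ ipad = 8c 87 c3 36 36.
Inner input = 8c 87 c3 36 36 ∥ 74 39 f0.
Inner hash: sum = 140+135+195+54+54+116+57+240 = 991; mod 256 = 223 → df.

df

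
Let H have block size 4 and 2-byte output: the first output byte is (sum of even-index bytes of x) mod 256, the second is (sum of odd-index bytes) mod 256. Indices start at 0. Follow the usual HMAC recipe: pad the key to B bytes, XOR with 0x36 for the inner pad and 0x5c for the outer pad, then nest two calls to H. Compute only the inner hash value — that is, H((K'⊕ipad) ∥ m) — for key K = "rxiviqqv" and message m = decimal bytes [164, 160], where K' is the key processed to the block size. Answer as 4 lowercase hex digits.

5db9

Key "rxiviqqv" = 72 78 69 76 69 71 71 76 is 8 bytes > B = 4, so hash it first: H(key) = b5 d5, then zero-pad to 4 bytes: K' = b5 d5 00 00.
K' ⊕ ipad = 83 e3 36 36.
Inner input = 83 e3 36 36 ∥ a4 a0.
Inner hash: even-index sum = 349 mod 256 = 93; odd-index sum = 441 mod 256 = 185 → 5d b9.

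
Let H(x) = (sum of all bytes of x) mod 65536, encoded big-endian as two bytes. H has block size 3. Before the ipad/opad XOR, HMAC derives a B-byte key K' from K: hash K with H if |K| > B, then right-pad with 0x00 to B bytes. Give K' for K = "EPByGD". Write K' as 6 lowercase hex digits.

|K| = 6 > B = 3, so first hash the key.
H(K): sum = 69+80+66+121+71+68 = 475 → 01 db.
Zero-pad H(K) = 01 db to 3 bytes: K' = 01 db 00.

01db00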